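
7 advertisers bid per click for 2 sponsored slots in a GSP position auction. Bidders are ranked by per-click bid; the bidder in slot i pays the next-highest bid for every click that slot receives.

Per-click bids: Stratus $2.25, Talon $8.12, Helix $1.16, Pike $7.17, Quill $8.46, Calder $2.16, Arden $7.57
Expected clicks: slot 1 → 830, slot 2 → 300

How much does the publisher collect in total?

Total revenue: $9010.60

Per-click bids in order: $8.46 (Quill) > $8.12 (Talon) > $7.57 (Arden) > …
Slot 1: Quill pays $8.12 × 830 = $6739.60
Slot 2: Talon pays $7.57 × 300 = $2271.00
Total = $9010.60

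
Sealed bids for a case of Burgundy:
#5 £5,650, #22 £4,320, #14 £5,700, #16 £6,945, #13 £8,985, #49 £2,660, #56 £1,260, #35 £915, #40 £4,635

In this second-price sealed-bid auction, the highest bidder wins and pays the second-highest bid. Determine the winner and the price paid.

Rule: the highest bidder wins and pays the second-highest bid.
Bids ranked: 8,985 (#13) > 6,945 (#16) > 5,700 (#14) > 5,650 (#5) > 4,635 (#40) > 4,320 (#22) > …
#13 is highest; pays the second-highest bid, £6,945.

#13 pays £6,945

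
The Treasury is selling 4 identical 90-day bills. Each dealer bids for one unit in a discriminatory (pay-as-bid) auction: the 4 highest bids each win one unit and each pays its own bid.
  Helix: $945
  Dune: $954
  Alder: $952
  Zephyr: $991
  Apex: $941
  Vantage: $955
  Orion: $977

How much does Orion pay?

Orion pays $977

Sorting: 991 (Zephyr), 977 (Orion), 955 (Vantage), 954 (Dune), 952 (Alder), 945 (Helix), …
Top 4: Zephyr, Orion, Vantage, Dune.
Orion wins → own bid $977.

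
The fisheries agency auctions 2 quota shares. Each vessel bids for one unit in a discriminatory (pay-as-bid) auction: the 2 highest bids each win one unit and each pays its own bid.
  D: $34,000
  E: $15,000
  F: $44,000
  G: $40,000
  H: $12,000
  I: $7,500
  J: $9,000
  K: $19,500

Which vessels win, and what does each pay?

Bids ranked high→low: 44,000 (F), 40,000 (G), 34,000 (D), 19,500 (K), …
Top 2: F, G.
Each winner pays its own bid: F $44,000, G $40,000.

F $44,000, G $40,000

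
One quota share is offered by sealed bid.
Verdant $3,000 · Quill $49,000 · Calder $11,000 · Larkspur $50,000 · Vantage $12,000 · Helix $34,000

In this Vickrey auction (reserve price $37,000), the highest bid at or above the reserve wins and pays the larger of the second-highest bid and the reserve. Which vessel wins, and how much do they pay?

Larkspur pays $49,000

Vickrey auction (reserve price $37,000): the highest bid at or above the reserve wins and pays the larger of the second-highest bid and the reserve.
Sorting bids: 50,000 (Larkspur) > 49,000 (Quill) > 34,000 (Helix) > 12,000 (Vantage) > 11,000 (Calder) > 3,000 (Verdant)
Larkspur has the top bid at or above the reserve ($50,000).
max(second-highest $49,000, reserve $37,000) = $49,000; the reserve does not bind.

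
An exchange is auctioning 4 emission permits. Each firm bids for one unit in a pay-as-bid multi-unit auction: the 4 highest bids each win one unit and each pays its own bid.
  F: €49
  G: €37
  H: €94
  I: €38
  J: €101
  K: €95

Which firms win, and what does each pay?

J €101, K €95, H €94, F €49

Bids ranked high→low: 101 (J), 95 (K), 94 (H), 49 (F), 38 (I), 37 (G)
The 4 highest are J, K, H, F.
Each winner pays its own bid: J €101, K €95, H €94, F €49.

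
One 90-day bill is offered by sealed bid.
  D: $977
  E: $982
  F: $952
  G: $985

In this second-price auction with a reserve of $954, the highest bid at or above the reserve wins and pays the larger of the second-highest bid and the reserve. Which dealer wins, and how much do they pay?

G pays $982

Bids in order: 985 (G) > 982 (E) > 977 (D) > 952 (F)
G has the top bid at or above the reserve ($985).
Second-highest bid $982 exceeds the reserve $954 → payment $982.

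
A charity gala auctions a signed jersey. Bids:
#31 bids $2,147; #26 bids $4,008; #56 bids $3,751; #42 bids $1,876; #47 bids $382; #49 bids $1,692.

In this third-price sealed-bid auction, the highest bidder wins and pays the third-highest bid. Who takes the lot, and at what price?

Rule: the highest bidder wins and pays the third-highest bid.
Sorting bids: 4,008 (#26) > 3,751 (#56) > 2,147 (#31) > 1,876 (#42) > 1,692 (#49) > 382 (#47)
#26 wins; payment is bid #3 in the ranking = $2,147.

#26 pays $2,147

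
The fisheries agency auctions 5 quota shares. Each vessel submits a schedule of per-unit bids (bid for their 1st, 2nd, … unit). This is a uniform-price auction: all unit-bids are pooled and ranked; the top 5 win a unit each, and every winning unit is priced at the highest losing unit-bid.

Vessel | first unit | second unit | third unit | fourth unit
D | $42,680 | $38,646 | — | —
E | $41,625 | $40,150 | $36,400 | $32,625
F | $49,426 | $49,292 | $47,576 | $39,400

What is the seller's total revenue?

Total revenue: $200,750

Merging the schedules and taking the best 5: 49,426 (F-1), 49,292 (F-2), 47,576 (F-3), 42,680 (D-1), 41,625 (E-1)
First bid not allocated: $40,150.
Allocation: D 1, E 1, F 3. Every unit priced at $40,150.
Revenue = 5 × 40,150 = $200,750.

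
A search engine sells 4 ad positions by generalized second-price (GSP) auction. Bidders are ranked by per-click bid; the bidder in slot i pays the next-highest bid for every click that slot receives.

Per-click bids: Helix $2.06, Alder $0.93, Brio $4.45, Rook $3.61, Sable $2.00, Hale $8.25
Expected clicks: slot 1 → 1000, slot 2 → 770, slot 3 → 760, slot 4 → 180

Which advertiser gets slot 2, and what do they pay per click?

Brio; $3.61 per click

Ranked by bid: $8.25 (Hale) > $4.45 (Brio) > $3.61 (Rook) > $2.06 (Helix) > $2.00 (Sable) > …
Slot 2 goes to the second-ranked bidder, Brio, who pays the next bid down: $3.61/click.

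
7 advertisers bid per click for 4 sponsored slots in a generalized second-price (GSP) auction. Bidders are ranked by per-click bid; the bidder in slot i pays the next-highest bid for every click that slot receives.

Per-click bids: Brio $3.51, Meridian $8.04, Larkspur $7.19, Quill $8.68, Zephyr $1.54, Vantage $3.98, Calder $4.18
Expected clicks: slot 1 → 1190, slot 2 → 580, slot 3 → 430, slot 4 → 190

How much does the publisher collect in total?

Total revenue: $16291.40

Per-click bids in order: $8.68 (Quill) > $8.04 (Meridian) > $7.19 (Larkspur) > $4.18 (Calder) > $3.98 (Vantage) > …
Slot 1: Quill pays $8.04 × 1190 = $9567.60
Slot 2: Meridian pays $7.19 × 580 = $4170.20
Slot 3: Larkspur pays $4.18 × 430 = $1797.40
Slot 4: Calder pays $3.98 × 190 = $756.20
Total = $16291.40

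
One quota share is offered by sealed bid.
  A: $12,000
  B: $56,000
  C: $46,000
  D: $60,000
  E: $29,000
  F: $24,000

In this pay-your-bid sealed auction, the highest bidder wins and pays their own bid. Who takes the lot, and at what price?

Rule: the highest bidder wins and pays their own bid.
Bids in order: 60,000 (D) > 56,000 (B) > 46,000 (C) > 29,000 (E) > 24,000 (F) > 12,000 (A)
D is highest → pays own bid, $60,000.

D pays $60,000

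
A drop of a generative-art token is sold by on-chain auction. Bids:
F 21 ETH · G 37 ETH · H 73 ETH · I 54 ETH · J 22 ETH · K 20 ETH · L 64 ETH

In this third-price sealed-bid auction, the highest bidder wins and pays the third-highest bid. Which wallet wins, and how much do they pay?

H pays 54 ETH

Bids in order: 73 (H) > 64 (L) > 54 (I) > 37 (G) > 22 (J) > 21 (F) > …
H wins; payment is bid #3 in the ranking = 54 ETH.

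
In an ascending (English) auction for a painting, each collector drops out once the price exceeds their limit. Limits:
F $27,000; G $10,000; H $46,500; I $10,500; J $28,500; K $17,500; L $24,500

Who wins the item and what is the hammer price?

H wins at $28,500

Limits ranked: 46,500 (H) > 28,500 (J) > 27,000 (F) > 24,500 (L) > 17,500 (K) > 10,500 (I) > …
Once the price passes $28,500, only H is left; the hammer falls at J's limit of $28,500.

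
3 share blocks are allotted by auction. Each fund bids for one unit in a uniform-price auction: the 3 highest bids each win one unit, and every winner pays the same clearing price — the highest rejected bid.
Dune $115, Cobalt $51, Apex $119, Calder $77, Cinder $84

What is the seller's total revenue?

Bids ranked high→low: 119 (Apex), 115 (Dune), 84 (Cinder), 77 (Calder), 51 (Cobalt)
Top 3: Apex, Dune, Cinder.
First losing bid is Calder's $77, which sets the uniform price.
Total revenue = 3 × $77 = $231.

Total revenue: $231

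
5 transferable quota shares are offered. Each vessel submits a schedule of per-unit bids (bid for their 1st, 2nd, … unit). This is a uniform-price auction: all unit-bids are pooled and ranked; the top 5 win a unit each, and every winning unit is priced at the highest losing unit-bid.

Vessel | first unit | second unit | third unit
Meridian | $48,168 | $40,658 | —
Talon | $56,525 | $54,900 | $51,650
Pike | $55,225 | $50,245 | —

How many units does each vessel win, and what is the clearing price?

Pooled unit-bids ranked (top 5): 56,525 (Talon-1), 55,225 (Pike-1), 54,900 (Talon-2), 51,650 (Talon-3), 50,245 (Pike-2)
First bid not allocated: $48,168.
Allocation: Pike 2, Talon 3.

Pike 2, Talon 3; clearing price $48,168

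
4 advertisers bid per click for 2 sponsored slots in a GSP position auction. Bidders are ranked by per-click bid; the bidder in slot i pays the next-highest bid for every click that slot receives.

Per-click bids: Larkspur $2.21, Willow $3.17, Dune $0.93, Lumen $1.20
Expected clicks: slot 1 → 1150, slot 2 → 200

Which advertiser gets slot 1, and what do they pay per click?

Willow; $2.21 per click

Per-click bids in order: $3.17 (Willow) > $2.21 (Larkspur) > $1.20 (Lumen) > …
Slot 1 goes to the first-ranked bidder, Willow, who pays the next bid down: $2.21/click.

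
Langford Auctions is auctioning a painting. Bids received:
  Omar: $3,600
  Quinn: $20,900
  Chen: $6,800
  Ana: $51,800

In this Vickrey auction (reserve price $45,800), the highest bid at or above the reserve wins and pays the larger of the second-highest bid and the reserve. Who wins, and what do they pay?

Ana pays $45,800

Sorting bids: 51,800 (Ana) > 20,900 (Quinn) > 6,800 (Chen) > 3,600 (Omar)
Ana has the top bid at or above the reserve ($51,800).
max(second-highest $20,900, reserve $45,800) = $45,800.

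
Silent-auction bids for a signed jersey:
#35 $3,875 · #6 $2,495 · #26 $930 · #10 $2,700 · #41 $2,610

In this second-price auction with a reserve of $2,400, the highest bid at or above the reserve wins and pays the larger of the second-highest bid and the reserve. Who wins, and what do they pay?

#35 pays $2,700

Bids in order: 3,875 (#35) > 2,700 (#10) > 2,610 (#41) > 2,495 (#6) > 930 (#26)
Highest eligible bid: #35 at $3,875.
max(second-highest $2,700, reserve $2,400) = $2,700; the reserve does not bind.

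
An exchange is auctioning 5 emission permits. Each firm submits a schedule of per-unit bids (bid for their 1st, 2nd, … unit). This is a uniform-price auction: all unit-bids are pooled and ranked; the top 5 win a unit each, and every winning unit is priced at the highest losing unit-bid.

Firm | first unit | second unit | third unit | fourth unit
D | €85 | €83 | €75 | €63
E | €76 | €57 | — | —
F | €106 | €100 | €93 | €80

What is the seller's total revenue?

Total revenue: €400

All unit-bids, highest first — top 5: 106 (F-1), 100 (F-2), 93 (F-3), 85 (D-1), 83 (D-2)
Highest rejected unit-bid = €80.
Allocation: D 2, F 3. Every unit priced at €80.
Revenue = 5 × 80 = €400.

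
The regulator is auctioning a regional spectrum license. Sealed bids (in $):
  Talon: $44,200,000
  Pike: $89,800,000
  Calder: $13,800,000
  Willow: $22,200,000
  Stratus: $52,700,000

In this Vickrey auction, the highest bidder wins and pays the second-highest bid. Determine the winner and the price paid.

Pike pays $52,700,000

Rule: the highest bidder wins and pays the second-highest bid.
Bids ranked: 89,800,000 (Pike) > 52,700,000 (Stratus) > 44,200,000 (Talon) > 22,200,000 (Willow) > 13,800,000 (Calder)
Pike wins with the highest bid; price is set by the runner-up at $52,700,000.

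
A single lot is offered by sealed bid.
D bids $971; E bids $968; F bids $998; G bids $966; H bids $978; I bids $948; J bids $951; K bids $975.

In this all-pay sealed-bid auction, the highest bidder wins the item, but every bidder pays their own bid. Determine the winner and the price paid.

F pays $998

Rule: the highest bidder wins the item, but every bidder pays their own bid.
Sorting bids: 998 (F) > 978 (H) > 975 (K) > 971 (D) > 968 (E) > 966 (G) > …
F is highest and takes the item; every bidder forfeits their bid.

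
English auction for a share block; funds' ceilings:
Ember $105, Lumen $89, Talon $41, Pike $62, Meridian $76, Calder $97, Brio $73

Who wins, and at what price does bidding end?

Open ascending-bid auction: the price rises until one bidder remains; the winner pays the price at which the last rival dropped out.
Limits ranked: 105 (Ember) > 97 (Calder) > 89 (Lumen) > 76 (Meridian) > 73 (Brio) > 62 (Pike) > …
Calder is the last rival to drop out, at $97; Ember remains and wins at that price.

Ember wins at $97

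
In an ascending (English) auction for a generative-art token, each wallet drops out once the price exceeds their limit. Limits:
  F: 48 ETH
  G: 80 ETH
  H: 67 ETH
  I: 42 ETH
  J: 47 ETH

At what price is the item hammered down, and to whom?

Limits in order: 80 (G) > 67 (H) > 48 (F) > 47 (J) > 42 (I)
Bidding ends when H exits at 67 ETH; G takes it.

G wins at 67 ETH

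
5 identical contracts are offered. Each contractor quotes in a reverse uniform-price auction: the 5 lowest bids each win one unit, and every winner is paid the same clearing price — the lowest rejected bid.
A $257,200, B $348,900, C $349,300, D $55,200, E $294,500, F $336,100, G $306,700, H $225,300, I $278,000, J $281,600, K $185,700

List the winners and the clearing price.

D, K, H, A, I; each is paid $281,600

Bids ranked low→high: 55,200 (D), 185,700 (K), 225,300 (H), 257,200 (A), 278,000 (I), 281,600 (J), 294,500 (E), …
Lowest 5: D, K, H, A, I.
Lowest unsuccessful bid: $281,600 → clearing price.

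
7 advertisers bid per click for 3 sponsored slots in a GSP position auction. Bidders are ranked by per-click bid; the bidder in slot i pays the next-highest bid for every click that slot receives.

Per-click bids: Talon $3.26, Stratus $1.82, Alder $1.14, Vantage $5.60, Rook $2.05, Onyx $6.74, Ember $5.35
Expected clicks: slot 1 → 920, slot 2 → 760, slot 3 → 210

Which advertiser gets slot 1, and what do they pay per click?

Onyx; $5.60 per click

Sorting advertisers: $6.74 (Onyx) > $5.60 (Vantage) > $5.35 (Ember) > $3.26 (Talon) > …
Slot 1 goes to the first-ranked bidder, Onyx, who pays the next bid down: $5.60/click.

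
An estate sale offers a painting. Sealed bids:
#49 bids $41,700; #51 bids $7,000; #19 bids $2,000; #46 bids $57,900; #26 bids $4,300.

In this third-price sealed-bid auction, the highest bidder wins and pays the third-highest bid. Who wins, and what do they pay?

Bids in order: 57,900 (#46) > 41,700 (#49) > 7,000 (#51) > 4,300 (#26) > 2,000 (#19)
#46 wins; payment is bid #3 in the ranking = $7,000.

#46 pays $7,000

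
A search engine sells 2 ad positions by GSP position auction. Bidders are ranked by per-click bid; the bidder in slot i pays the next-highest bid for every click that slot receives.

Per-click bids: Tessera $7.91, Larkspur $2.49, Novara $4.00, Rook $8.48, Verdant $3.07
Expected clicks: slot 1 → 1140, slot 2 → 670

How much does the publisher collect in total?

Total revenue: $11697.40

Ranked by bid: $8.48 (Rook) > $7.91 (Tessera) > $4.00 (Novara) > …
Slot 1: Rook pays $7.91 × 1140 = $9017.40
Slot 2: Tessera pays $4.00 × 670 = $2680.00
Total = $11697.40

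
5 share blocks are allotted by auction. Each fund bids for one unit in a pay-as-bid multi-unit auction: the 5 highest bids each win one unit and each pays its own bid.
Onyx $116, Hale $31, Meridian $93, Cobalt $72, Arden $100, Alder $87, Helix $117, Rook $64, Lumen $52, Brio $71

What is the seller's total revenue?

Total revenue: $513

Sorting: 117 (Helix), 116 (Onyx), 100 (Arden), 93 (Meridian), 87 (Alder), 72 (Cobalt), 71 (Brio), …
The 5 highest are Helix, Onyx, Arden, Meridian, Alder.
Total revenue = 117 + 116 + 100 + 93 + 87 = $513.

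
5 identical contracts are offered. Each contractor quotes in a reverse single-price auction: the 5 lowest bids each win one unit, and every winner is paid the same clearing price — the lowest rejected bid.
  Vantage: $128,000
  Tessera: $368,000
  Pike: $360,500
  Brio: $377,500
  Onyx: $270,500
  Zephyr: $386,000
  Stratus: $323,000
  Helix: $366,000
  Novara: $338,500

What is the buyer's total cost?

Ordering the bids: 128,000 (Vantage), 270,500 (Onyx), 323,000 (Stratus), 338,500 (Novara), 360,500 (Pike), 366,000 (Helix), 368,000 (Tessera), …
The 5 lowest are Vantage, Onyx, Stratus, Novara, Pike.
Clearing price = lowest rejected bid = $366,000.
Total cost = 5 × $366,000 = $1,830,000.

Total cost: $1,830,000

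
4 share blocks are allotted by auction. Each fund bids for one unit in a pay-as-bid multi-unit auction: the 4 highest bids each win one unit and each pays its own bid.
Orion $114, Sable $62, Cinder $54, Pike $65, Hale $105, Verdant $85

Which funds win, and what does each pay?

Orion $114, Hale $105, Verdant $85, Pike $65

Sorting: 114 (Orion), 105 (Hale), 85 (Verdant), 65 (Pike), 62 (Sable), 54 (Cinder)
The 4 highest are Orion, Hale, Verdant, Pike.
Each winner pays its own bid: Orion $114, Hale $105, Verdant $85, Pike $65.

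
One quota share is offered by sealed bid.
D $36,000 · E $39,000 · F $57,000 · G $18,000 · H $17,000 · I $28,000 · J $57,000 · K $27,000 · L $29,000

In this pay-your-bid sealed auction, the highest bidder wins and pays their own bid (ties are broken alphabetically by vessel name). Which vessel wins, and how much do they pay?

F pays $57,000

Bids in order: 57,000 (F) > 57,000 (J) > 39,000 (E) > 36,000 (D) > 29,000 (L) > 28,000 (I) > …
F and J tie at $57,000; tie-break gives it to F.
F is highest → pays own bid, $57,000.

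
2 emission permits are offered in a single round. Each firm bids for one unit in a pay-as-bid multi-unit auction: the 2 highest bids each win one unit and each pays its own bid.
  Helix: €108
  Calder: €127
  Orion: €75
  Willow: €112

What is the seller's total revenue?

Total revenue: €239

Sorting: 127 (Calder), 112 (Willow), 108 (Helix), 75 (Orion)
Top 2: Calder, Willow.
Total revenue = 127 + 112 = €239.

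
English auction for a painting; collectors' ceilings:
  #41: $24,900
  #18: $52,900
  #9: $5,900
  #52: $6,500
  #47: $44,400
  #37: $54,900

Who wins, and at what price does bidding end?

Limits in order: 54,900 (#37) > 52,900 (#18) > 44,400 (#47) > 24,900 (#41) > 6,500 (#52) > 5,900 (#9)
Bidding ends when #18 exits at $52,900; #37 takes it.

#37 wins at $52,900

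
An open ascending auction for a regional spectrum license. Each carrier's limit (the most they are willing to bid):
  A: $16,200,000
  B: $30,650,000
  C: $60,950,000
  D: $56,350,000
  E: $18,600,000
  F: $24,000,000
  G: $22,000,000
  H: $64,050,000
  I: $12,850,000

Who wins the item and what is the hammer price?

H wins at $60,950,000

Sorting limits: 64,050,000 (H) > 60,950,000 (C) > 56,350,000 (D) > 30,650,000 (B) > 24,000,000 (F) > 22,000,000 (G) > …
C is the last rival to drop out, at $60,950,000; H remains and wins at that price.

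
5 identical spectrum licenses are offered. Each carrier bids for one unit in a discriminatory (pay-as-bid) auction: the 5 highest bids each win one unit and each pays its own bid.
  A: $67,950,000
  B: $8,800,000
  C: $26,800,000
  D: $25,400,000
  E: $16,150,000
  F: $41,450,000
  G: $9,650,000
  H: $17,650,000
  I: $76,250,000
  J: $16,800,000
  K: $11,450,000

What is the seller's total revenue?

Bids ranked high→low: 76,250,000 (I), 67,950,000 (A), 41,450,000 (F), 26,800,000 (C), 25,400,000 (D), 17,650,000 (H), 16,800,000 (J), …
Winners (5 units): I, A, F, C, D.
Total revenue = 76,250,000 + 67,950,000 + 41,450,000 + 26,800,000 + 25,400,000 = $237,850,000.

Total revenue: $237,850,000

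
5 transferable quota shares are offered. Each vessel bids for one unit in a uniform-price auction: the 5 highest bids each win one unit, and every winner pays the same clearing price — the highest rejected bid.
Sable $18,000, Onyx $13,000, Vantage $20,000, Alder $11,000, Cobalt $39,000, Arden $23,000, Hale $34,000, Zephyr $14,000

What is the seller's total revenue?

Ordering the bids: 39,000 (Cobalt), 34,000 (Hale), 23,000 (Arden), 20,000 (Vantage), 18,000 (Sable), 14,000 (Zephyr), 13,000 (Onyx), …
Top 5: Cobalt, Hale, Arden, Vantage, Sable.
Highest unsuccessful bid: $14,000 → clearing price.
Total revenue = 5 × $14,000 = $70,000.

Total revenue: $70,000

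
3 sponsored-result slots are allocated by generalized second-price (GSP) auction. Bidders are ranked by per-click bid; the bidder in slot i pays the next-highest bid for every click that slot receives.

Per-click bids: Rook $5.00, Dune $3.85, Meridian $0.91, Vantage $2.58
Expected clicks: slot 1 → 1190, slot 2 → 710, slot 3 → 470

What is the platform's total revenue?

Total revenue: $6841.00

Per-click bids in order: $5.00 (Rook) > $3.85 (Dune) > $2.58 (Vantage) > $0.91 (Meridian)
Slot 1: Rook pays $3.85 × 1190 = $4581.50
Slot 2: Dune pays $2.58 × 710 = $1831.80
Slot 3: Vantage pays $0.91 × 470 = $427.70
Total = $6841.00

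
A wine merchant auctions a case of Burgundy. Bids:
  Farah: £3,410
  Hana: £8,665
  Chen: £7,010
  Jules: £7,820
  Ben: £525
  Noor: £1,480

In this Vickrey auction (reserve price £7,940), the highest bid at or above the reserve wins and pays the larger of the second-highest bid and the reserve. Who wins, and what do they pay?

Hana pays £7,940

Bids in order: 8,665 (Hana) > 7,820 (Jules) > 7,010 (Chen) > 3,410 (Farah) > 1,480 (Noor) > 525 (Ben)
Hana has the top bid at or above the reserve (£8,665).
max(second-highest £7,820, reserve £7,940) = £7,940.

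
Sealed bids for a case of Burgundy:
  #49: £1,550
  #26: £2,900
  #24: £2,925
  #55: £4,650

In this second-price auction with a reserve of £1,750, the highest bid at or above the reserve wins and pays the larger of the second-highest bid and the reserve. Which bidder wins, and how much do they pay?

#55 pays £2,925

Sorting bids: 4,650 (#55) > 2,925 (#24) > 2,900 (#26) > 1,550 (#49)
Highest eligible bid: #55 at £4,650.
max(second-highest £2,925, reserve £1,750) = £2,925; the reserve does not bind.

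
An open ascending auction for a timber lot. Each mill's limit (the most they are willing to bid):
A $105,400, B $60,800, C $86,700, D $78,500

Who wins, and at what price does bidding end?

A wins at $86,700

Limits in order: 105,400 (A) > 86,700 (C) > 78,500 (D) > 60,800 (B)
Once the price passes $86,700, only A is left; the hammer falls at C's limit of $86,700.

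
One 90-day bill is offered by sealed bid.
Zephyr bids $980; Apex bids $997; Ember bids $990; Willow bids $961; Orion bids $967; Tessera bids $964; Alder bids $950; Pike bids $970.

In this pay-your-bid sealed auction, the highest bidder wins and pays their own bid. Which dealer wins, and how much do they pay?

Bids in order: 997 (Apex) > 990 (Ember) > 980 (Zephyr) > 970 (Pike) > 967 (Orion) > 964 (Tessera) > …
First-price: Apex pays what they bid, $997.

Apex pays $997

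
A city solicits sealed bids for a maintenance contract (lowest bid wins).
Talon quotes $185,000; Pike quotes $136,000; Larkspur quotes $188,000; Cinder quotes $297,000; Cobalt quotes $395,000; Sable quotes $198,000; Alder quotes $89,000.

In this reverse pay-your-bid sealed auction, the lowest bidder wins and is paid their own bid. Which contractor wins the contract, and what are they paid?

Sorting bids: 89,000 (Alder) < 136,000 (Pike) < 185,000 (Talon) < 188,000 (Larkspur) < 198,000 (Sable) < 297,000 (Cinder) < …
First-price: Alder is paid what they bid, $89,000.

Alder is paid $89,000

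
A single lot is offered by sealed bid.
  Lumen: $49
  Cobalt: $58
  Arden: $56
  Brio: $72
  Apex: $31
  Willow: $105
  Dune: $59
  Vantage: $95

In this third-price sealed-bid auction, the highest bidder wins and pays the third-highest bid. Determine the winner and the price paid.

Willow pays $72

Bids ranked: 105 (Willow) > 95 (Vantage) > 72 (Brio) > 59 (Dune) > 58 (Cobalt) > 56 (Arden) > …
Willow wins; payment is bid #3 in the ranking = $72.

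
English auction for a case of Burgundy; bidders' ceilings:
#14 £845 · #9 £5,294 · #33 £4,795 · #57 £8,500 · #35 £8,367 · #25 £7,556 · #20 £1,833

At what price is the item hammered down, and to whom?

#57 wins at £8,367

Open ascending-bid auction: the price rises until one bidder remains; the winner pays the price at which the last rival dropped out.
Sorting limits: 8,500 (#57) > 8,367 (#35) > 7,556 (#25) > 5,294 (#9) > 4,795 (#33) > 1,833 (#20) > …
Bidding ends when #35 exits at £8,367; #57 takes it.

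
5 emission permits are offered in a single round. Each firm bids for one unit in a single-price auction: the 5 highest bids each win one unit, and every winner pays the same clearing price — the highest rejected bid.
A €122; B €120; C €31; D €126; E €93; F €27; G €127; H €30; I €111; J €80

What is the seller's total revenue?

Total revenue: €465

Ordering the bids: 127 (G), 126 (D), 122 (A), 120 (B), 111 (I), 93 (E), 80 (J), …
Top 5: G, D, A, B, I.
Highest unsuccessful bid: €93 → clearing price.
Total revenue = 5 × €93 = €465.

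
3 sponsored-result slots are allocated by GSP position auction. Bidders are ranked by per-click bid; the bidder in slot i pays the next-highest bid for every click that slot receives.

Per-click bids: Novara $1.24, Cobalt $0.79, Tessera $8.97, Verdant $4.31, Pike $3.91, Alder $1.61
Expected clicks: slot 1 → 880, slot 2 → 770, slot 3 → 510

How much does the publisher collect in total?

Per-click bids in order: $8.97 (Tessera) > $4.31 (Verdant) > $3.91 (Pike) > $1.61 (Alder) > …
Slot 1: Tessera pays $4.31 × 880 = $3792.80
Slot 2: Verdant pays $3.91 × 770 = $3010.70
Slot 3: Pike pays $1.61 × 510 = $821.10
Total = $7624.60

Total revenue: $7624.60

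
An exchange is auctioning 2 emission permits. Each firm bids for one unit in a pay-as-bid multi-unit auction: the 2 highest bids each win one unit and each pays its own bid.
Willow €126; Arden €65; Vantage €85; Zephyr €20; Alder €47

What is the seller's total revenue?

Total revenue: €211

Bids ranked high→low: 126 (Willow), 85 (Vantage), 65 (Arden), 47 (Alder), …
The 2 highest are Willow, Vantage.
Total revenue = 126 + 85 = €211.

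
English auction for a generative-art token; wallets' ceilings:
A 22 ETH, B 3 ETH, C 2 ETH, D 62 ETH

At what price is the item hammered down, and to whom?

Rule: the price rises until one bidder remains; the winner pays the price at which the last rival dropped out.
Limits ranked: 62 (D) > 22 (A) > 3 (B) > 2 (C)
Bidding ends when A exits at 22 ETH; D takes it.

D wins at 22 ETH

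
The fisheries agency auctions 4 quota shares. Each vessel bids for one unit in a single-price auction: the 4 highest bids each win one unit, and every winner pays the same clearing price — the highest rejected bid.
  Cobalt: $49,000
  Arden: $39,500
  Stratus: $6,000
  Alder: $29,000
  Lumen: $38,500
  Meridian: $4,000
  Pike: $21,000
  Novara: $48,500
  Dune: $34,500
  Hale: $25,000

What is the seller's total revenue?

Ordering the bids: 49,000 (Cobalt), 48,500 (Novara), 39,500 (Arden), 38,500 (Lumen), 34,500 (Dune), 29,000 (Alder), …
Top 4: Cobalt, Novara, Arden, Lumen.
Highest unsuccessful bid: $34,500 → clearing price.
Total revenue = 4 × $34,500 = $138,000.

Total revenue: $138,000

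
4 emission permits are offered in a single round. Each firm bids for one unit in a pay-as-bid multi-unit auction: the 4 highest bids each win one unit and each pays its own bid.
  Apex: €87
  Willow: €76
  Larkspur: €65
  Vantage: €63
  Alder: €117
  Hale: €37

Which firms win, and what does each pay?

Alder €117, Apex €87, Willow €76, Larkspur €65

Sorting: 117 (Alder), 87 (Apex), 76 (Willow), 65 (Larkspur), 63 (Vantage), 37 (Hale)
Winners (4 units): Alder, Apex, Willow, Larkspur.
Each winner pays its own bid: Alder €117, Apex €87, Willow €76, Larkspur €65.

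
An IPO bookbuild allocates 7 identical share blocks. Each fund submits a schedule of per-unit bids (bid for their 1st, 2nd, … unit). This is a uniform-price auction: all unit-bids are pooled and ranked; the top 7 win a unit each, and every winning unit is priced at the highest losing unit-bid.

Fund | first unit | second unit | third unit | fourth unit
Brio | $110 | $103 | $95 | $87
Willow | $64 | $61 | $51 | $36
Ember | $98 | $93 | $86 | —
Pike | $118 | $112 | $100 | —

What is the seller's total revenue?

Total revenue: $651

Pooled unit-bids ranked (top 7): 118 (Pike-1), 112 (Pike-2), 110 (Brio-1), 103 (Brio-2), 100 (Pike-3), 98 (Ember-1), 95 (Brio-3)
Highest rejected unit-bid = $93.
Allocation: Brio 3, Ember 1, Pike 3. Every unit priced at $93.
Revenue = 7 × 93 = $651.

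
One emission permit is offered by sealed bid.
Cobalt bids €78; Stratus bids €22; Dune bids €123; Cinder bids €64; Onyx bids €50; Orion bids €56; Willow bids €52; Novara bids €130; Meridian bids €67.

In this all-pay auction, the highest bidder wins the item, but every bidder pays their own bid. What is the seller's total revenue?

Total revenue: €642

Sorting bids: 130 (Novara) > 123 (Dune) > 78 (Cobalt) > 67 (Meridian) > 64 (Cinder) > 56 (Orion) > …
Novara wins with the top bid; all bids are sunk regardless.
Every bidder forfeits their bid regardless of winning.
Revenue = 78 + 22 + 123 + 64 + 50 + 56 + 52 + 130 + 67 = €642.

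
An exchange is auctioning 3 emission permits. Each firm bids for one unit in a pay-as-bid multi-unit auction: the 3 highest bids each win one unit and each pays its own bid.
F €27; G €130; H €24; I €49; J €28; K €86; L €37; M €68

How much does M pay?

M pays €68

Ordering the bids: 130 (G), 86 (K), 68 (M), 49 (I), 37 (L), …
Winners (3 units): G, K, M.
M wins → own bid €68.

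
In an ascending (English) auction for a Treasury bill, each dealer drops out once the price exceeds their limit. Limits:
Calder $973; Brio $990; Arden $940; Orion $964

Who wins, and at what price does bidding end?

Sorting limits: 990 (Brio) > 973 (Calder) > 964 (Orion) > 940 (Arden)
Once the price passes $973, only Brio is left; the hammer falls at Calder's limit of $973.

Brio wins at $973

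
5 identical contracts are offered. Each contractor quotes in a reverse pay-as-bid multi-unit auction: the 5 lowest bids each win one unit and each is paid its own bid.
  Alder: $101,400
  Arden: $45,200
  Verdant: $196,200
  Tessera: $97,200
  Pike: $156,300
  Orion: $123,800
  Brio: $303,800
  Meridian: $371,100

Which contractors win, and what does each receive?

Arden $45,200, Tessera $97,200, Alder $101,400, Orion $123,800, Pike $156,300

Bids ranked low→high: 45,200 (Arden), 97,200 (Tessera), 101,400 (Alder), 123,800 (Orion), 156,300 (Pike), 196,200 (Verdant), 303,800 (Brio), …
The 5 lowest are Arden, Tessera, Alder, Orion, Pike.
Each winner is paid its own bid: Arden $45,200, Tessera $97,200, Alder $101,400, Orion $123,800, Pike $156,300.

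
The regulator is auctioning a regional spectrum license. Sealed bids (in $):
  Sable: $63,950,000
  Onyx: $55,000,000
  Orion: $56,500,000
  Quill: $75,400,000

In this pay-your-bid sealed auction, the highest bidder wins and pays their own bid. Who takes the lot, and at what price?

Bids ranked: 75,400,000 (Quill) > 63,950,000 (Sable) > 56,500,000 (Orion) > 55,000,000 (Onyx)
Quill is highest → pays own bid, $75,400,000.

Quill pays $75,400,000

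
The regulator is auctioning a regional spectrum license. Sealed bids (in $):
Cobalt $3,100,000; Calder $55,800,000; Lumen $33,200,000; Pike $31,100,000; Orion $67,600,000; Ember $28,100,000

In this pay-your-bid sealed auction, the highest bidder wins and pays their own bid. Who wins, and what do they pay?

Pay-your-bid sealed auction: the highest bidder wins and pays their own bid.
Sorting bids: 67,600,000 (Orion) > 55,800,000 (Calder) > 33,200,000 (Lumen) > 31,100,000 (Pike) > 28,100,000 (Ember) > 3,100,000 (Cobalt)
Orion is highest → pays own bid, $67,600,000.

Orion pays $67,600,000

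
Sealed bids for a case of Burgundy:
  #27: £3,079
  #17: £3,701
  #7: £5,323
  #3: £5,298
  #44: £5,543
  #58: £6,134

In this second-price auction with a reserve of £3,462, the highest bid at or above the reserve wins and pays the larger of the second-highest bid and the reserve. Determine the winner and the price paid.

#58 pays £5,543

Second-price auction with a reserve of £3,462: the highest bid at or above the reserve wins and pays the larger of the second-highest bid and the reserve.
Bids ranked: 6,134 (#58) > 5,543 (#44) > 5,323 (#7) > 5,298 (#3) > 3,701 (#17) > 3,079 (#27)
#58 has the top bid at or above the reserve (£6,134).
max(second-highest £5,543, reserve £3,462) = £5,543; the reserve does not bind.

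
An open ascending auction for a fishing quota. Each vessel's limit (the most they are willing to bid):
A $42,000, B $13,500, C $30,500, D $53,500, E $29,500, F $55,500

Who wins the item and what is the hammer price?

F wins at $53,500

Open ascending-bid auction: the price rises until one bidder remains; the winner pays the price at which the last rival dropped out.
Limits ranked: 55,500 (F) > 53,500 (D) > 42,000 (A) > 30,500 (C) > 29,500 (E) > 13,500 (B)
Bidding ends when D exits at $53,500; F takes it.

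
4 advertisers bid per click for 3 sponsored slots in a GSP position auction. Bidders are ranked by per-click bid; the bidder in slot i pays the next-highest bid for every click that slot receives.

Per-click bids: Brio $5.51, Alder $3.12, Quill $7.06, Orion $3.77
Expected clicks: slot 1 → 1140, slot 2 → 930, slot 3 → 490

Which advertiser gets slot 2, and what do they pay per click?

Brio; $3.77 per click

Ranked by bid: $7.06 (Quill) > $5.51 (Brio) > $3.77 (Orion) > $3.12 (Alder)
Slot 2 goes to the second-ranked bidder, Brio, who pays the next bid down: $3.77/click.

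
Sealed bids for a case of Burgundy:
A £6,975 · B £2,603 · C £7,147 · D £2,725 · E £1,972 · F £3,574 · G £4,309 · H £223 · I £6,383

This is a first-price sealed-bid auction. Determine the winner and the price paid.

C pays £7,147

Sorting bids: 7,147 (C) > 6,975 (A) > 6,383 (I) > 4,309 (G) > 3,574 (F) > 2,725 (D) > …
C has the highest bid and pays exactly that: £7,147.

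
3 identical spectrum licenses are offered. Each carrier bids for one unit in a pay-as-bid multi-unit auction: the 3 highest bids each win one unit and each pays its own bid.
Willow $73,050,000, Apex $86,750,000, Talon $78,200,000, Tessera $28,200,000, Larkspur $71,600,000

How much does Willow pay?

Willow pays $73,050,000

Ordering the bids: 86,750,000 (Apex), 78,200,000 (Talon), 73,050,000 (Willow), 71,600,000 (Larkspur), 28,200,000 (Tessera)
Winners (3 units): Apex, Talon, Willow.
Willow wins → own bid $73,050,000.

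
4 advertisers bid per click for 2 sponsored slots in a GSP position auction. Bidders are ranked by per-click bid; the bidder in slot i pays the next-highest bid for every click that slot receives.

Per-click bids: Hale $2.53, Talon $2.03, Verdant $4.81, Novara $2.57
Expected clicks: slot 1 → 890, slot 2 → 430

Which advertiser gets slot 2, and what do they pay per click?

Ranked by bid: $4.81 (Verdant) > $2.57 (Novara) > $2.53 (Hale) > …
Slot 2 goes to the second-ranked bidder, Novara, who pays the next bid down: $2.53/click.

Novara; $2.53 per click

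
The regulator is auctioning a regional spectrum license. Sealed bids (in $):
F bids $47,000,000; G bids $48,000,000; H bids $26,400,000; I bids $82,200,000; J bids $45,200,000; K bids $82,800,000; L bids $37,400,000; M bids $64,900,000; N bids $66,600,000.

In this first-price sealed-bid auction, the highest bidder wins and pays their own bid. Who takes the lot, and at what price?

K pays $82,800,000

First-price sealed-bid auction: the highest bidder wins and pays their own bid.
Sorting bids: 82,800,000 (K) > 82,200,000 (I) > 66,600,000 (N) > 64,900,000 (M) > 48,000,000 (G) > 47,000,000 (F) > …
K is highest → pays own bid, $82,800,000.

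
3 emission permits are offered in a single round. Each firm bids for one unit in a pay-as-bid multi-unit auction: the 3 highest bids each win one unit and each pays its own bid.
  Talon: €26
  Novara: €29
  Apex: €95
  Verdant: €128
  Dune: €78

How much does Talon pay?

Bids ranked high→low: 128 (Verdant), 95 (Apex), 78 (Dune), 29 (Novara), 26 (Talon)
The 3 highest are Verdant, Apex, Dune.
Talon does not win → €0.

Talon pays €0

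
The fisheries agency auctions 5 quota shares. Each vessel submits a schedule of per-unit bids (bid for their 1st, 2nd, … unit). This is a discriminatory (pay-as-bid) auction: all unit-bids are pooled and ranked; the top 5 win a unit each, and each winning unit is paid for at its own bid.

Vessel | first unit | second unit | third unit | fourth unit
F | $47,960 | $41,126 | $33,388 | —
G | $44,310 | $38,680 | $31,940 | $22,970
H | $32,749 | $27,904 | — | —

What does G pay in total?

Merging the schedules and taking the best 5: 47,960 (F-1), 44,310 (G-1), 41,126 (F-2), 38,680 (G-2), 33,388 (F-3)
Next rejected bid: $32,749 (not a price — pay-as-bid).
G's winning unit-bids: 44,310 + 38,680 = $82,990.

G pays $82,990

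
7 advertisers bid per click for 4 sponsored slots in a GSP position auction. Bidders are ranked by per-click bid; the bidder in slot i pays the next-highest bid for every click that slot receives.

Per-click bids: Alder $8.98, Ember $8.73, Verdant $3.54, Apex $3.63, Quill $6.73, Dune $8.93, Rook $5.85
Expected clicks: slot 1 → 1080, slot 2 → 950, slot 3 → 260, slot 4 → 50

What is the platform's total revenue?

Total revenue: $19980.20

Sorting advertisers: $8.98 (Alder) > $8.93 (Dune) > $8.73 (Ember) > $6.73 (Quill) > $5.85 (Rook) > …
Slot 1: Alder pays $8.93 × 1080 = $9644.40
Slot 2: Dune pays $8.73 × 950 = $8293.50
Slot 3: Ember pays $6.73 × 260 = $1749.80
Slot 4: Quill pays $5.85 × 50 = $292.50
Total = $19980.20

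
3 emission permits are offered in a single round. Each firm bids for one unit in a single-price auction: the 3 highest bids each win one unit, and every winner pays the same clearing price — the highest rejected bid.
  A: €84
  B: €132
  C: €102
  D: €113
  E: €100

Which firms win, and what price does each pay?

B, D, C; each pays €100

Sorting: 132 (B), 113 (D), 102 (C), 100 (E), 84 (A)
The 3 highest are B, D, C.
Clearing price = highest rejected bid = €100.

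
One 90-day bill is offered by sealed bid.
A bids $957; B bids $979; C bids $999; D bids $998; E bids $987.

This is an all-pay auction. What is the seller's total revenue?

Total revenue: $4,920

Rule: the highest bidder wins the item, but every bidder pays their own bid.
Bids in order: 999 (C) > 998 (D) > 987 (E) > 979 (B) > 957 (A)
Every bidder forfeits their bid regardless of winning.
Revenue = 957 + 979 + 999 + 998 + 987 = $4,920.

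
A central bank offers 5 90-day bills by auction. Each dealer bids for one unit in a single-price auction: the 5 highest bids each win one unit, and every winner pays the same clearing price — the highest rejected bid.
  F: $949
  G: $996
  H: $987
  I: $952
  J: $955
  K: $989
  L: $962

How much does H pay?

Ordering the bids: 996 (G), 989 (K), 987 (H), 962 (L), 955 (J), 952 (I), 949 (F)
The 5 highest are G, K, H, L, J.
Clearing price = highest rejected bid = $952.
H wins → pays $952.

H pays $952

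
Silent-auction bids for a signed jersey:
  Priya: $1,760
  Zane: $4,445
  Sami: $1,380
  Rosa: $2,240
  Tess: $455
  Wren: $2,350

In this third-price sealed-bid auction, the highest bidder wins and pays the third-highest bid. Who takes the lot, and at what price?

Zane pays $2,240

Third-price sealed-bid auction: the highest bidder wins and pays the third-highest bid.
Bids in order: 4,445 (Zane) > 2,350 (Wren) > 2,240 (Rosa) > 1,760 (Priya) > 1,380 (Sami) > 455 (Tess)
Zane is highest; pays the third-highest bid, $2,240.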